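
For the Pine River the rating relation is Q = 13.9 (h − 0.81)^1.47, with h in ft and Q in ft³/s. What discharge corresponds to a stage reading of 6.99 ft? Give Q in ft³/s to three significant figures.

Q = 13.9 × (6.99 − 0.81)^1.47 = 13.9 × 6.18^1.47 = 202.2 ft³/s

202 ft³/s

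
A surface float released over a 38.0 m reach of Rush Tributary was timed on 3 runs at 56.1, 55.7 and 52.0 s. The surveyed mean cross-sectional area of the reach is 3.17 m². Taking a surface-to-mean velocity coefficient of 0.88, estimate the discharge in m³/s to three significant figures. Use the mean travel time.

1.94 m³/s

t̄ = (56.1 + 55.7 + 52.0) / 3 = 54.6 s
v_surface = L / t̄ = 38.0 / 54.6 = 0.6960 m/s
v_mean = 0.88 × 0.6960 = 0.6125 m/s
Q = A × v_mean = 3.17 × 0.6125 = 1.941 m³/s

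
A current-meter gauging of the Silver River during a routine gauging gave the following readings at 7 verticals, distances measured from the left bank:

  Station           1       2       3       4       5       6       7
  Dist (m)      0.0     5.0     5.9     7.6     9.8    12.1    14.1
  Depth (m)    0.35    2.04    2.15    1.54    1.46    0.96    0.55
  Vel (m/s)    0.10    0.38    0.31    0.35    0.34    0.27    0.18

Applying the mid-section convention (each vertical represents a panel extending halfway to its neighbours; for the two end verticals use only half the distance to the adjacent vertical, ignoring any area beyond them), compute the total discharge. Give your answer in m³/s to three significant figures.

w_1 = (5.0 − 0.0)/2 = 2.5 m; q_1 = 0.10 × 0.35 × 2.5 = 0.08750 m³/s
w_2 = (5.9 − 0.0)/2 = 2.95 m; q_2 = 0.38 × 2.04 × 2.95 = 2.287 m³/s
w_3 = (7.6 − 5.0)/2 = 1.3 m; q_3 = 0.31 × 2.15 × 1.3 = 0.8665 m³/s
w_4 = (9.8 − 5.9)/2 = 1.95 m; q_4 = 0.35 × 1.54 × 1.95 = 1.051 m³/s
w_5 = (12.1 − 7.6)/2 = 2.25 m; q_5 = 0.34 × 1.46 × 2.25 = 1.117 m³/s
w_6 = (14.1 − 9.8)/2 = 2.15 m; q_6 = 0.27 × 0.96 × 2.15 = 0.5573 m³/s
w_7 = (14.1 − 12.1)/2 = 1 m; q_7 = 0.18 × 0.55 × 1 = 0.09900 m³/s
Q = Σ qᵢ = 6.065 m³/s

6.07 m³/s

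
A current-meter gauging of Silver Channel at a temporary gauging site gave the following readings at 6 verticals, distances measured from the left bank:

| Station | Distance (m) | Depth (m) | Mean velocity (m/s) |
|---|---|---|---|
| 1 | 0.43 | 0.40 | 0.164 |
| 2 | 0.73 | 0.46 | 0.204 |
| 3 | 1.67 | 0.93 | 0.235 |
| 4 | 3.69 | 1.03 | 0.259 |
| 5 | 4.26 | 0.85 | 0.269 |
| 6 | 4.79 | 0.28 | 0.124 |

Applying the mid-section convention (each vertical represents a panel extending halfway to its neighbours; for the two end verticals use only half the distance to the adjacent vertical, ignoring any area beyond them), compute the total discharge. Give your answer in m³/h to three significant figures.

w_1 = (0.73 − 0.43)/2 = 0.15 m; q_1 = 0.164 × 0.40 × 0.15 = 0.009840 m³/s
w_2 = (1.67 − 0.43)/2 = 0.62 m; q_2 = 0.204 × 0.46 × 0.62 = 0.05818 m³/s
w_3 = (3.69 − 0.73)/2 = 1.48 m; q_3 = 0.235 × 0.93 × 1.48 = 0.3235 m³/s
w_4 = (4.26 − 1.67)/2 = 1.295 m; q_4 = 0.259 × 1.03 × 1.295 = 0.3455 m³/s
w_5 = (4.79 − 3.69)/2 = 0.55 m; q_5 = 0.269 × 0.85 × 0.55 = 0.1258 m³/s
w_6 = (4.79 − 4.26)/2 = 0.265 m; q_6 = 0.124 × 0.28 × 0.265 = 0.009201 m³/s
Q = Σ qᵢ = 0.8719 m³/s
= 0.8719 × 3600 = 3139 m³/h

3140 m³/h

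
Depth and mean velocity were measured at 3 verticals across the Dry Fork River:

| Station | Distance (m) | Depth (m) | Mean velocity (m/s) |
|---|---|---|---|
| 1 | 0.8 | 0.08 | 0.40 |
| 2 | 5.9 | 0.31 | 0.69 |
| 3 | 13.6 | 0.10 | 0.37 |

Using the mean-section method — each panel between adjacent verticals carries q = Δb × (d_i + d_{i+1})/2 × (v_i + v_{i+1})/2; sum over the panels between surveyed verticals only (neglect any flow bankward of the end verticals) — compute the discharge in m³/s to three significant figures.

1.38 m³/s

Panel 1-2: Δb = 5.1 m, d̄ = (0.08+0.31)/2 = 0.195, v̄ = (0.40+0.69)/2 = 0.545 → q = 5.1×0.195×0.545 = 0.5420 m³/s
Panel 2-3: Δb = 7.7 m, d̄ = (0.31+0.10)/2 = 0.205, v̄ = (0.69+0.37)/2 = 0.53 → q = 7.7×0.205×0.53 = 0.8366 m³/s
Q = Σ q = 1.379 m³/s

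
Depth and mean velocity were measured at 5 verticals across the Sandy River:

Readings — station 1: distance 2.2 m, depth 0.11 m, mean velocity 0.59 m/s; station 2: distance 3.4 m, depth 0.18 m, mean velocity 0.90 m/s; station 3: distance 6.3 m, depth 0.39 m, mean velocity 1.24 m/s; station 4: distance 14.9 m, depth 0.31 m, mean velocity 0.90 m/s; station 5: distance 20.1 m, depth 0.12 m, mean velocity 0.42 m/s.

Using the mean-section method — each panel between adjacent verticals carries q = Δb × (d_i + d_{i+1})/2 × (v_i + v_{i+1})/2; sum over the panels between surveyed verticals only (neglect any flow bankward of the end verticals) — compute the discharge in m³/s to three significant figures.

Panel 1-2: Δb = 1.2 m, d̄ = (0.11+0.18)/2 = 0.145, v̄ = (0.59+0.90)/2 = 0.745 → q = 1.2×0.145×0.745 = 0.1296 m³/s
Panel 2-3: Δb = 2.9 m, d̄ = (0.18+0.39)/2 = 0.285, v̄ = (0.90+1.24)/2 = 1.07 → q = 2.9×0.285×1.07 = 0.8844 m³/s
Panel 3-4: Δb = 8.6 m, d̄ = (0.39+0.31)/2 = 0.35, v̄ = (1.24+0.90)/2 = 1.07 → q = 8.6×0.35×1.07 = 3.221 m³/s
Panel 4-5: Δb = 5.2 m, d̄ = (0.31+0.12)/2 = 0.215, v̄ = (0.90+0.42)/2 = 0.66 → q = 5.2×0.215×0.66 = 0.7379 m³/s
Q = Σ q = 4.973 m³/s

4.97 m³/s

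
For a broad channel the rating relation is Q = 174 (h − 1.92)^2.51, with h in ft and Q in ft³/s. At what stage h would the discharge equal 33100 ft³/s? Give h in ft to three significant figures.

h − h₀ = (Q/C)^(1/b) = (33100/174)^(1/2.51) = 8.092 ft
h = 1.92 + 8.092 = 10.01 ft

10.0 ft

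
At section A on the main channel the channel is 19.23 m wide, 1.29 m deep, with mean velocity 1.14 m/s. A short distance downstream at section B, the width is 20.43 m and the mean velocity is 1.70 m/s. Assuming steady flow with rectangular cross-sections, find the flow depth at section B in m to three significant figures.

0.814 m

Q = A₁V₁ = (19.23×1.29) × 1.14 = 28.28 m³/s
d₂ = Q/(b₂ V₂) = 28.28/(20.43×1.70) = 0.8142 m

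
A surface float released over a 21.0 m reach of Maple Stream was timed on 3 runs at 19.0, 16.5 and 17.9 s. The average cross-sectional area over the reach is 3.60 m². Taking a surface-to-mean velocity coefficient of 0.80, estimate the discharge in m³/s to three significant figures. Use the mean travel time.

3.40 m³/s

t̄ = (19.0 + 16.5 + 17.9) / 3 = 17.8 s
v_surface = L / t̄ = 21.0 / 17.8 = 1.180 m/s
v_mean = 0.80 × 1.180 = 0.9438 m/s
Q = A × v_mean = 3.60 × 0.9438 = 3.398 m³/s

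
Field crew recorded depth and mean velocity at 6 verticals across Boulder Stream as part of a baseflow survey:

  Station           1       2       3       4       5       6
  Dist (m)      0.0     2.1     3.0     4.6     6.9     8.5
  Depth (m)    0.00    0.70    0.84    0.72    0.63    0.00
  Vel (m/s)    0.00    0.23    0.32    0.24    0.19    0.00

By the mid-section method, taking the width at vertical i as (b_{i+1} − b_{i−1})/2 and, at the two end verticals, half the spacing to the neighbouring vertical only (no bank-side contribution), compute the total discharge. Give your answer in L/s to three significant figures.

1150 L/s

w_2 = (3.0 − 0.0)/2 = 1.5 m; q_2 = 0.23 × 0.70 × 1.5 = 0.2415 m³/s
w_3 = (4.6 − 2.1)/2 = 1.25 m; q_3 = 0.32 × 0.84 × 1.25 = 0.3360 m³/s
w_4 = (6.9 − 3.0)/2 = 1.95 m; q_4 = 0.24 × 0.72 × 1.95 = 0.3370 m³/s
w_5 = (8.5 − 4.6)/2 = 1.95 m; q_5 = 0.19 × 0.63 × 1.95 = 0.2334 m³/s
Stations 1, 6 contribute zero (depth or velocity is 0).
Q = Σ qᵢ = 1.148 m³/s
= 1.148 × 1000 = 1148 L/s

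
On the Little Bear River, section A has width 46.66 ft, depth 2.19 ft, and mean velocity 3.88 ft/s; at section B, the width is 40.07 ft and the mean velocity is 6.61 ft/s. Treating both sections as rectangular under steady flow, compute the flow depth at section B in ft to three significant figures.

1.50 ft

Q = A₁V₁ = (46.66×2.19) × 3.88 = 396.5 ft³/s
d₂ = Q/(b₂ V₂) = 396.5/(40.07×6.61) = 1.497 ft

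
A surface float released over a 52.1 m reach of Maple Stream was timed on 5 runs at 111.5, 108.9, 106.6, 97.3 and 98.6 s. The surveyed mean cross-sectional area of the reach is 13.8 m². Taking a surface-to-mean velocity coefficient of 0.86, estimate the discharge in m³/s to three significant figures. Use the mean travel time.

5.91 m³/s

t̄ = (111.5 + 108.9 + 106.6 + 97.3 + 98.6) / 5 = 104.58 s
v_surface = L / t̄ = 52.1 / 104.58 = 0.4982 m/s
v_mean = 0.86 × 0.4982 = 0.4284 m/s
Q = A × v_mean = 13.8 × 0.4284 = 5.912 m³/s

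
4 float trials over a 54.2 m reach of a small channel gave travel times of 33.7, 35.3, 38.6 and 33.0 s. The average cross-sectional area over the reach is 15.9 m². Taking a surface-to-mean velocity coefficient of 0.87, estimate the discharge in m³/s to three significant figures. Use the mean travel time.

t̄ = (33.7 + 35.3 + 38.6 + 33.0) / 4 = 35.15 s
v_surface = L / t̄ = 54.2 / 35.15 = 1.542 m/s
v_mean = 0.87 × 1.542 = 1.342 m/s
Q = A × v_mean = 15.9 × 1.342 = 21.33 m³/s

21.3 m³/s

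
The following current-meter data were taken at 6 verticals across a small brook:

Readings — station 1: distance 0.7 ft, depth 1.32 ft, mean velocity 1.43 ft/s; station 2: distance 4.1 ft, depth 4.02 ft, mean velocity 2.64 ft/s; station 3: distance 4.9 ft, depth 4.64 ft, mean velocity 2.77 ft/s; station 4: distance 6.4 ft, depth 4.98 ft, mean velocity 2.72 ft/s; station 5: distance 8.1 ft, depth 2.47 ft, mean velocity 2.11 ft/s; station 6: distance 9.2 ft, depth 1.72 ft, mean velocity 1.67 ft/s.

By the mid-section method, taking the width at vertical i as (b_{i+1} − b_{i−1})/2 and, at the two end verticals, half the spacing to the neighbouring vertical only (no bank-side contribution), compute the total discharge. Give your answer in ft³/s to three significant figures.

70.8 ft³/s

w_1 = (4.1 − 0.7)/2 = 1.7 ft; q_1 = 1.43 × 1.32 × 1.7 = 3.209 ft³/s
w_2 = (4.9 − 0.7)/2 = 2.1 ft; q_2 = 2.64 × 4.02 × 2.1 = 22.29 ft³/s
w_3 = (6.4 − 4.1)/2 = 1.15 ft; q_3 = 2.77 × 4.64 × 1.15 = 14.78 ft³/s
w_4 = (8.1 − 4.9)/2 = 1.6 ft; q_4 = 2.72 × 4.98 × 1.6 = 21.67 ft³/s
w_5 = (9.2 − 6.4)/2 = 1.4 ft; q_5 = 2.11 × 2.47 × 1.4 = 7.296 ft³/s
w_6 = (9.2 − 8.1)/2 = 0.55 ft; q_6 = 1.67 × 1.72 × 0.55 = 1.580 ft³/s
Q = Σ qᵢ = 70.83 ft³/s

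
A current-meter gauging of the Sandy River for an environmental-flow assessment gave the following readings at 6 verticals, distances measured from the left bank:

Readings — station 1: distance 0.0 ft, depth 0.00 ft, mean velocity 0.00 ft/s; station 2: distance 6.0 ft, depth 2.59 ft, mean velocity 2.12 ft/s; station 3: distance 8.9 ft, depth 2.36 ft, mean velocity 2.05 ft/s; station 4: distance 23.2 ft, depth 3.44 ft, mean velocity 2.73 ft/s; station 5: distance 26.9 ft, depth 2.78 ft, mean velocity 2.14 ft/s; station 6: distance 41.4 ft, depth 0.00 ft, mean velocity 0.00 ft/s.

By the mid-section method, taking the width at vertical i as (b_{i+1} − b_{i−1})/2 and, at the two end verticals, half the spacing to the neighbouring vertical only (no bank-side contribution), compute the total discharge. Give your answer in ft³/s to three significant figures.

w_2 = (8.9 − 0.0)/2 = 4.45 ft; q_2 = 2.12 × 2.59 × 4.45 = 24.43 ft³/s
w_3 = (23.2 − 6.0)/2 = 8.6 ft; q_3 = 2.05 × 2.36 × 8.6 = 41.61 ft³/s
w_4 = (26.9 − 8.9)/2 = 9 ft; q_4 = 2.73 × 3.44 × 9 = 84.52 ft³/s
w_5 = (41.4 − 23.2)/2 = 9.1 ft; q_5 = 2.14 × 2.78 × 9.1 = 54.14 ft³/s
Stations 1, 6 contribute zero (depth or velocity is 0).
Q = Σ qᵢ = 204.7 ft³/s

205 ft³/s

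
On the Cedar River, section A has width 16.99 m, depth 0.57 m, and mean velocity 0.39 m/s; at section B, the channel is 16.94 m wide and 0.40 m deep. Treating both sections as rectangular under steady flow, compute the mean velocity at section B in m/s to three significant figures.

Q = A₁V₁ = (16.99×0.57) × 0.39 = 3.777 m³/s
A₂ = 16.94 × 0.40 = 6.776 m²
V₂ = Q/A₂ = 3.777/6.776 = 0.5574 m/s

0.557 m/s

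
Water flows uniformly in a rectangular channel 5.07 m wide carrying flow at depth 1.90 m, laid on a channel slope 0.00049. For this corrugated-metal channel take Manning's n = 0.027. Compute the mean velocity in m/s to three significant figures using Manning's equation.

A = b·y = 5.07 × 1.90 = 9.633 m²
P = b + 2y = 5.07 + 2×1.90 = 8.870 m
R = A/P = 9.633/8.870 = 1.086 m
Q = (1/n)·A·R^(2/3)·S^(1/2) = (1/0.027) × 9.633 × 1.086^(2/3) × 0.00049^(1/2) = 8.344 m³/s
V = Q/A = 8.344/9.633 = 0.8662 m/s

0.866 m/s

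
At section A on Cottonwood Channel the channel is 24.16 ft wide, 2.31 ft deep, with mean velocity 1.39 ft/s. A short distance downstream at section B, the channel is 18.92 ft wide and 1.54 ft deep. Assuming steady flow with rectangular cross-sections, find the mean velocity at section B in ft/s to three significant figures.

Q = A₁V₁ = (24.16×2.31) × 1.39 = 77.58 ft³/s
A₂ = 18.92 × 1.54 = 29.14 ft²
V₂ = Q/A₂ = 77.58/29.14 = 2.662 ft/s

2.66 ft/s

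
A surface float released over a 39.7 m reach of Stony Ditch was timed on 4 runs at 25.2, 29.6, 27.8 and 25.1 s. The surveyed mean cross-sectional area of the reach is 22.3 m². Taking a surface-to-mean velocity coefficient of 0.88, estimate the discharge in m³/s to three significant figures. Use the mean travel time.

t̄ = (25.2 + 29.6 + 27.8 + 25.1) / 4 = 26.925 s
v_surface = L / t̄ = 39.7 / 26.925 = 1.474 m/s
v_mean = 0.88 × 1.474 = 1.298 m/s
Q = A × v_mean = 22.3 × 1.298 = 28.93 m³/s

28.9 m³/s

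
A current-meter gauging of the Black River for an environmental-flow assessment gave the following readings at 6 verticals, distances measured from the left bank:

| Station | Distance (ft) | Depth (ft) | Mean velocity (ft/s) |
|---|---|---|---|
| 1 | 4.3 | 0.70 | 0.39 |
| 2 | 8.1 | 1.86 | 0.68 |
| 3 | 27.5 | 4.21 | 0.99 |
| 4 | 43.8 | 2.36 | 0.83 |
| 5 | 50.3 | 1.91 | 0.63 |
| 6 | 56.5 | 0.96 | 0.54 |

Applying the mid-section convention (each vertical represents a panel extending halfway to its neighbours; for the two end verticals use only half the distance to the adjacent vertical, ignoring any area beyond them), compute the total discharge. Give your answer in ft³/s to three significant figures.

121 ft³/s

w_1 = (8.1 − 4.3)/2 = 1.9 ft; q_1 = 0.39 × 0.70 × 1.9 = 0.5187 ft³/s
w_2 = (27.5 − 4.3)/2 = 11.6 ft; q_2 = 0.68 × 1.86 × 11.6 = 14.67 ft³/s
w_3 = (43.8 − 8.1)/2 = 17.85 ft; q_3 = 0.99 × 4.21 × 17.85 = 74.40 ft³/s
w_4 = (50.3 − 27.5)/2 = 11.4 ft; q_4 = 0.83 × 2.36 × 11.4 = 22.33 ft³/s
w_5 = (56.5 − 43.8)/2 = 6.35 ft; q_5 = 0.63 × 1.91 × 6.35 = 7.641 ft³/s
w_6 = (56.5 − 50.3)/2 = 3.1 ft; q_6 = 0.54 × 0.96 × 3.1 = 1.607 ft³/s
Q = Σ qᵢ = 121.2 ft³/s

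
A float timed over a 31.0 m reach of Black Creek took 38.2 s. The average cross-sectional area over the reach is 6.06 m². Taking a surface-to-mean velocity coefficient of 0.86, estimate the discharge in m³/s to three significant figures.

v_surface = L / t̄ = 31.0 / 38.2 = 0.8115 m/s
v_mean = 0.86 × 0.8115 = 0.6979 m/s
Q = A × v_mean = 6.06 × 0.6979 = 4.229 m³/s

4.23 m³/s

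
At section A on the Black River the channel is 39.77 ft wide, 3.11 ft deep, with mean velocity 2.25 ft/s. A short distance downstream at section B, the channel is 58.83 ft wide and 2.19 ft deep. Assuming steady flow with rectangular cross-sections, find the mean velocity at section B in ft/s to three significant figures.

2.16 ft/s

Q = A₁V₁ = (39.77×3.11) × 2.25 = 278.3 ft³/s
A₂ = 58.83 × 2.19 = 128.8 ft²
V₂ = Q/A₂ = 278.3/128.8 = 2.160 ft/s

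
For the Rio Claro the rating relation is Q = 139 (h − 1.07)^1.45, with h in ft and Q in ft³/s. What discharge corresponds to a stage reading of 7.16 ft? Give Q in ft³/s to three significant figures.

1910 ft³/s

Q = 139 × (7.16 − 1.07)^1.45 = 139 × 6.09^1.45 = 1909 ft³/s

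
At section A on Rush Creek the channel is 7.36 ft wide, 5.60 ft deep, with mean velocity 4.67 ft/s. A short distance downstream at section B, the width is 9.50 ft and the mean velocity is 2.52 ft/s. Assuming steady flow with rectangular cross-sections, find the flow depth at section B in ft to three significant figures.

Q = A₁V₁ = (7.36×5.60) × 4.67 = 192.5 ft³/s
d₂ = Q/(b₂ V₂) = 192.5/(9.50×2.52) = 8.040 ft

8.04 ft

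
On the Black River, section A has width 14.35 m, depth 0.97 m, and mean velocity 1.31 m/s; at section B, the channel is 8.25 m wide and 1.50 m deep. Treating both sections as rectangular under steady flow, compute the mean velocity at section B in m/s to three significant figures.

1.47 m/s

Q = A₁V₁ = (14.35×0.97) × 1.31 = 18.23 m³/s
A₂ = 8.25 × 1.50 = 12.38 m²
V₂ = Q/A₂ = 18.23/12.38 = 1.473 m/s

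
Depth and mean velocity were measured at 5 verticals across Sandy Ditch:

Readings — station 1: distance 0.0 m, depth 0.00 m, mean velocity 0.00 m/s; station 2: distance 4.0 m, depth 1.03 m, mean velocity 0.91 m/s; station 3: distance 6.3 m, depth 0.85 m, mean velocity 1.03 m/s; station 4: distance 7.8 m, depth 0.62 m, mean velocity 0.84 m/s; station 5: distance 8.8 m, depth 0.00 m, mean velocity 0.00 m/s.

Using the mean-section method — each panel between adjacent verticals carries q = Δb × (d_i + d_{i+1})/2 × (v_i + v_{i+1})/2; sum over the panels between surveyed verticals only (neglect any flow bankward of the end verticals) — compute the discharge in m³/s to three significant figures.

4.20 m³/s

Panel 1-2: Δb = 4 m, d̄ = (0.00+1.03)/2 = 0.515, v̄ = (0.00+0.91)/2 = 0.455 → q = 4×0.515×0.455 = 0.9373 m³/s
Panel 2-3: Δb = 2.3 m, d̄ = (1.03+0.85)/2 = 0.94, v̄ = (0.91+1.03)/2 = 0.97 → q = 2.3×0.94×0.97 = 2.097 m³/s
Panel 3-4: Δb = 1.5 m, d̄ = (0.85+0.62)/2 = 0.735, v̄ = (1.03+0.84)/2 = 0.935 → q = 1.5×0.735×0.935 = 1.031 m³/s
Panel 4-5: Δb = 1 m, d̄ = (0.62+0.00)/2 = 0.31, v̄ = (0.84+0.00)/2 = 0.42 → q = 1×0.31×0.42 = 0.1302 m³/s
Q = Σ q = 4.195 m³/s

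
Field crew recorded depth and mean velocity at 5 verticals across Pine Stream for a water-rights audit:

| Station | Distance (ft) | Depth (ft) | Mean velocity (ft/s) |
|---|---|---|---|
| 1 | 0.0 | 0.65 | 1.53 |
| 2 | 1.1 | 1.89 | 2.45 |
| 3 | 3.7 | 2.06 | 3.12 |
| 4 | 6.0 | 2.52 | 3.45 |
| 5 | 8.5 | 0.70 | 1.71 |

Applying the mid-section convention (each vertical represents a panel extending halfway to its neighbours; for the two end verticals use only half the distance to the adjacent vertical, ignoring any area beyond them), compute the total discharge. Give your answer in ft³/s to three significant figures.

w_1 = (1.1 − 0.0)/2 = 0.55 ft; q_1 = 1.53 × 0.65 × 0.55 = 0.5470 ft³/s
w_2 = (3.7 − 0.0)/2 = 1.85 ft; q_2 = 2.45 × 1.89 × 1.85 = 8.566 ft³/s
w_3 = (6.0 − 1.1)/2 = 2.45 ft; q_3 = 3.12 × 2.06 × 2.45 = 15.75 ft³/s
w_4 = (8.5 − 3.7)/2 = 2.4 ft; q_4 = 3.45 × 2.52 × 2.4 = 20.87 ft³/s
w_5 = (8.5 − 6.0)/2 = 1.25 ft; q_5 = 1.71 × 0.70 × 1.25 = 1.496 ft³/s
Q = Σ qᵢ = 47.22 ft³/s

47.2 ft³/s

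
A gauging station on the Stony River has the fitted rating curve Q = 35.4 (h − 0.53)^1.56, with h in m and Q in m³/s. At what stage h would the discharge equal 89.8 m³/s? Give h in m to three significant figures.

2.35 m

h − h₀ = (Q/C)^(1/b) = (89.8/35.4)^(1/1.56) = 1.816 m
h = 0.53 + 1.816 = 2.346 m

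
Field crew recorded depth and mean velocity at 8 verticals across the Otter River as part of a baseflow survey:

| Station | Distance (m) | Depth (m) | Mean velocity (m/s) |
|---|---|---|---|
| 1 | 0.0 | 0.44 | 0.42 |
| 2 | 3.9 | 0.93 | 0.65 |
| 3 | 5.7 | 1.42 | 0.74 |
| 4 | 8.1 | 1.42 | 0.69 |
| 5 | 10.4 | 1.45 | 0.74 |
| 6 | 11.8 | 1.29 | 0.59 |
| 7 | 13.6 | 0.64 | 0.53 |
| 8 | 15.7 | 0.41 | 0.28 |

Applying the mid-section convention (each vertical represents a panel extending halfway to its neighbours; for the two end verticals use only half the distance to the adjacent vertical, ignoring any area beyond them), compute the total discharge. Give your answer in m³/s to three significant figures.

w_1 = (3.9 − 0.0)/2 = 1.95 m; q_1 = 0.42 × 0.44 × 1.95 = 0.3604 m³/s
w_2 = (5.7 − 0.0)/2 = 2.85 m; q_2 = 0.65 × 0.93 × 2.85 = 1.723 m³/s
w_3 = (8.1 − 3.9)/2 = 2.1 m; q_3 = 0.74 × 1.42 × 2.1 = 2.207 m³/s
w_4 = (10.4 − 5.7)/2 = 2.35 m; q_4 = 0.69 × 1.42 × 2.35 = 2.303 m³/s
w_5 = (11.8 − 8.1)/2 = 1.85 m; q_5 = 0.74 × 1.45 × 1.85 = 1.985 m³/s
w_6 = (13.6 − 10.4)/2 = 1.6 m; q_6 = 0.59 × 1.29 × 1.6 = 1.218 m³/s
w_7 = (15.7 − 11.8)/2 = 1.95 m; q_7 = 0.53 × 0.64 × 1.95 = 0.6614 m³/s
w_8 = (15.7 − 13.6)/2 = 1.05 m; q_8 = 0.28 × 0.41 × 1.05 = 0.1205 m³/s
Q = Σ qᵢ = 10.58 m³/s

10.6 m³/s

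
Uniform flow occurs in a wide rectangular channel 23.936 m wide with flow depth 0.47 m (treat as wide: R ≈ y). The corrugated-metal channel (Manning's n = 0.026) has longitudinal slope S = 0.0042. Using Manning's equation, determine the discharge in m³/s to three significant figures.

17.0 m³/s

A = b·y = 23.936 × 0.47 = 11.25 m²
Wide channel: R ≈ y = 0.47 m
Q = (1/n)·A·R^(2/3)·S^(1/2) = (1/0.026) × 11.25 × 0.4700^(2/3) × 0.0042^(1/2) = 16.95 m³/s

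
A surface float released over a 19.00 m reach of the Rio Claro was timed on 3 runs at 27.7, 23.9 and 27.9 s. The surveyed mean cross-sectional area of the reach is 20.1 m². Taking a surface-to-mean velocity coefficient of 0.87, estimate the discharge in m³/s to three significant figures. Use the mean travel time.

12.5 m³/s

t̄ = (27.7 + 23.9 + 27.9) / 3 = 26.5 s
v_surface = L / t̄ = 19.00 / 26.5 = 0.7170 m/s
v_mean = 0.87 × 0.7170 = 0.6238 m/s
Q = A × v_mean = 20.1 × 0.6238 = 12.54 m³/s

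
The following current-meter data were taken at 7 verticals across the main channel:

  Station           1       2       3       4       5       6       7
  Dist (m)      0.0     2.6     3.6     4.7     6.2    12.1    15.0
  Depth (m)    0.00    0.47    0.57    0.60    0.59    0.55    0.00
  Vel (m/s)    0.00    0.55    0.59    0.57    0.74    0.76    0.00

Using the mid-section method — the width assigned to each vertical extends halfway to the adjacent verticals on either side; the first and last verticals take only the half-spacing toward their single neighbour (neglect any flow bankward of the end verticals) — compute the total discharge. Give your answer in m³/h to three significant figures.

17000 m³/h

w_2 = (3.6 − 0.0)/2 = 1.8 m; q_2 = 0.55 × 0.47 × 1.8 = 0.4653 m³/s
w_3 = (4.7 − 2.6)/2 = 1.05 m; q_3 = 0.59 × 0.57 × 1.05 = 0.3531 m³/s
w_4 = (6.2 − 3.6)/2 = 1.3 m; q_4 = 0.57 × 0.60 × 1.3 = 0.4446 m³/s
w_5 = (12.1 − 4.7)/2 = 3.7 m; q_5 = 0.74 × 0.59 × 3.7 = 1.615 m³/s
w_6 = (15.0 − 6.2)/2 = 4.4 m; q_6 = 0.76 × 0.55 × 4.4 = 1.839 m³/s
Stations 1, 7 contribute zero (depth or velocity is 0).
Q = Σ qᵢ = 4.718 m³/s
= 4.718 × 3600 = 16980 m³/h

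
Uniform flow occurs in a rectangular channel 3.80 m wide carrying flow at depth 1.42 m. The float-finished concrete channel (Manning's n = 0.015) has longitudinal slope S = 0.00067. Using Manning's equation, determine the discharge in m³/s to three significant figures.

A = b·y = 3.80 × 1.42 = 5.396 m²
P = b + 2y = 3.80 + 2×1.42 = 6.640 m
R = A/P = 5.396/6.640 = 0.8127 m
Q = (1/n)·A·R^(2/3)·S^(1/2) = (1/0.015) × 5.396 × 0.8127^(2/3) × 0.00067^(1/2) = 8.109 m³/s

8.11 m³/s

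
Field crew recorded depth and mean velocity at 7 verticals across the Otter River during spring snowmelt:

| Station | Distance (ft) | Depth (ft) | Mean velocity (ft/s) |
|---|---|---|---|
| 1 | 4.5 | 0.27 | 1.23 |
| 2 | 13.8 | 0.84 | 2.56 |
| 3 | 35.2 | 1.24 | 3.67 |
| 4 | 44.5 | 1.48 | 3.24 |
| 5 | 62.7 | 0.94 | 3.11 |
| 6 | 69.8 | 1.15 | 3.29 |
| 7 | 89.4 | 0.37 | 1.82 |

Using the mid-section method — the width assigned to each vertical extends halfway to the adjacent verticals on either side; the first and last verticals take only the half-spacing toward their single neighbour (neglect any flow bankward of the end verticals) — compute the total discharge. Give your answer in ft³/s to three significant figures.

w_1 = (13.8 − 4.5)/2 = 4.65 ft; q_1 = 1.23 × 0.27 × 4.65 = 1.544 ft³/s
w_2 = (35.2 − 4.5)/2 = 15.35 ft; q_2 = 2.56 × 0.84 × 15.35 = 33.01 ft³/s
w_3 = (44.5 − 13.8)/2 = 15.35 ft; q_3 = 3.67 × 1.24 × 15.35 = 69.85 ft³/s
w_4 = (62.7 − 35.2)/2 = 13.75 ft; q_4 = 3.24 × 1.48 × 13.75 = 65.93 ft³/s
w_5 = (69.8 − 44.5)/2 = 12.65 ft; q_5 = 3.11 × 0.94 × 12.65 = 36.98 ft³/s
w_6 = (89.4 − 62.7)/2 = 13.35 ft; q_6 = 3.29 × 1.15 × 13.35 = 50.51 ft³/s
w_7 = (89.4 − 69.8)/2 = 9.8 ft; q_7 = 1.82 × 0.37 × 9.8 = 6.599 ft³/s
Q = Σ qᵢ = 264.4 ft³/s

264 ft³/s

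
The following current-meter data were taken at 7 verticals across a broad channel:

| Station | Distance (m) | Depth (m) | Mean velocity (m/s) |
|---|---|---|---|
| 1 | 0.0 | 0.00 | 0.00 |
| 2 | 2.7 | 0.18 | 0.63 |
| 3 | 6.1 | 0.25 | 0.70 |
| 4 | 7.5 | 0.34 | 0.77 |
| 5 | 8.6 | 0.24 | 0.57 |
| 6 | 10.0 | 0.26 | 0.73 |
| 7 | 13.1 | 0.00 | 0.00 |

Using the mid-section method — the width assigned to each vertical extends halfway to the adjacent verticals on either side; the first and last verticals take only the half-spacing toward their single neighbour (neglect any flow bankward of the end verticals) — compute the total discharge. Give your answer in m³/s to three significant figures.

w_2 = (6.1 − 0.0)/2 = 3.05 m; q_2 = 0.63 × 0.18 × 3.05 = 0.3459 m³/s
w_3 = (7.5 − 2.7)/2 = 2.4 m; q_3 = 0.70 × 0.25 × 2.4 = 0.4200 m³/s
w_4 = (8.6 − 6.1)/2 = 1.25 m; q_4 = 0.77 × 0.34 × 1.25 = 0.3273 m³/s
w_5 = (10.0 − 7.5)/2 = 1.25 m; q_5 = 0.57 × 0.24 × 1.25 = 0.1710 m³/s
w_6 = (13.1 − 8.6)/2 = 2.25 m; q_6 = 0.73 × 0.26 × 2.25 = 0.4271 m³/s
Stations 1, 7 contribute zero (depth or velocity is 0).
Q = Σ qᵢ = 1.691 m³/s

1.69 m³/s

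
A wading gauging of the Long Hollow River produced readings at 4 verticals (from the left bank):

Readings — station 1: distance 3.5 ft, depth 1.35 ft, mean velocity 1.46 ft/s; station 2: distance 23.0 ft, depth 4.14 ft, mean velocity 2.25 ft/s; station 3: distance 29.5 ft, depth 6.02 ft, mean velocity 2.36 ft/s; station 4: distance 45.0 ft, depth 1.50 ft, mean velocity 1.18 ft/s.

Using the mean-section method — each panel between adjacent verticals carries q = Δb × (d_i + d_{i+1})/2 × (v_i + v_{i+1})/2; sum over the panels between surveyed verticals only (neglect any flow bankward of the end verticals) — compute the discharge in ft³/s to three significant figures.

Panel 1-2: Δb = 19.5 ft, d̄ = (1.35+4.14)/2 = 2.745, v̄ = (1.46+2.25)/2 = 1.855 → q = 19.5×2.745×1.855 = 99.29 ft³/s
Panel 2-3: Δb = 6.5 ft, d̄ = (4.14+6.02)/2 = 5.08, v̄ = (2.25+2.36)/2 = 2.305 → q = 6.5×5.08×2.305 = 76.11 ft³/s
Panel 3-4: Δb = 15.5 ft, d̄ = (6.02+1.50)/2 = 3.76, v̄ = (2.36+1.18)/2 = 1.77 → q = 15.5×3.76×1.77 = 103.2 ft³/s
Q = Σ q = 278.6 ft³/s

279 ft³/s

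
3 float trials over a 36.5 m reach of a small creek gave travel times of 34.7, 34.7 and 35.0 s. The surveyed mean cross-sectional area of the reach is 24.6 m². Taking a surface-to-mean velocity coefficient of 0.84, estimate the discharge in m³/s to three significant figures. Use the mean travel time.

21.7 m³/s

t̄ = (34.7 + 34.7 + 35.0) / 3 = 34.8 s
v_surface = L / t̄ = 36.5 / 34.8 = 1.049 m/s
v_mean = 0.84 × 1.049 = 0.8810 m/s
Q = A × v_mean = 24.6 × 0.8810 = 21.67 m³/s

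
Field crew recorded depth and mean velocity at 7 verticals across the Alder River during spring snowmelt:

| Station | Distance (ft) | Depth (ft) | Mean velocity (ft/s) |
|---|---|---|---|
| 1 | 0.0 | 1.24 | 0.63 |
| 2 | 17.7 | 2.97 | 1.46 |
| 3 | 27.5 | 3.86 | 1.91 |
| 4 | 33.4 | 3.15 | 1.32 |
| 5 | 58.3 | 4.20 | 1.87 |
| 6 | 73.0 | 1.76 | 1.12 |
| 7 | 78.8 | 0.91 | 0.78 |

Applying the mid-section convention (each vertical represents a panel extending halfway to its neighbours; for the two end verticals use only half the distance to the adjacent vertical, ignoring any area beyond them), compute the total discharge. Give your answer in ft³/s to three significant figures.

w_1 = (17.7 − 0.0)/2 = 8.85 ft; q_1 = 0.63 × 1.24 × 8.85 = 6.914 ft³/s
w_2 = (27.5 − 0.0)/2 = 13.75 ft; q_2 = 1.46 × 2.97 × 13.75 = 59.62 ft³/s
w_3 = (33.4 − 17.7)/2 = 7.85 ft; q_3 = 1.91 × 3.86 × 7.85 = 57.87 ft³/s
w_4 = (58.3 − 27.5)/2 = 15.4 ft; q_4 = 1.32 × 3.15 × 15.4 = 64.03 ft³/s
w_5 = (73.0 − 33.4)/2 = 19.8 ft; q_5 = 1.87 × 4.20 × 19.8 = 155.5 ft³/s
w_6 = (78.8 − 58.3)/2 = 10.25 ft; q_6 = 1.12 × 1.76 × 10.25 = 20.20 ft³/s
w_7 = (78.8 − 73.0)/2 = 2.9 ft; q_7 = 0.78 × 0.91 × 2.9 = 2.058 ft³/s
Q = Σ qᵢ = 366.2 ft³/s

366 ft³/s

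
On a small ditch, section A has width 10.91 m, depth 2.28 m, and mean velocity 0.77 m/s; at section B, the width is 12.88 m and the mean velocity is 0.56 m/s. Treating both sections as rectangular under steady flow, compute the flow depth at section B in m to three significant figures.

2.66 m

Q = A₁V₁ = (10.91×2.28) × 0.77 = 19.15 m³/s
d₂ = Q/(b₂ V₂) = 19.15/(12.88×0.56) = 2.656 m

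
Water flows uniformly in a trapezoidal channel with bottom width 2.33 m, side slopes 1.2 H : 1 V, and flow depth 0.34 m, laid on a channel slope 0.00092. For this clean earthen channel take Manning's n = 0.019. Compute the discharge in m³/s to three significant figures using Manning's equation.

A = (b + z·y)·y = (2.33 + 1.2×0.34)×0.34 = 0.9309 m²
P = b + 2y√(1+z²) = 2.33 + 2×0.34×√(1+1.2²) = 3.392 m
R = A/P = 0.9309/3.392 = 0.2744 m
Q = (1/n)·A·R^(2/3)·S^(1/2) = (1/0.019) × 0.9309 × 0.2744^(2/3) × 0.00092^(1/2) = 0.6276 m³/s

0.628 m³/s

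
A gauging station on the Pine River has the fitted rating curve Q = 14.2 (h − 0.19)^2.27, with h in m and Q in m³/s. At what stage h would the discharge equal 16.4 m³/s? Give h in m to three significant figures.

h − h₀ = (Q/C)^(1/b) = (16.4/14.2)^(1/2.27) = 1.066 m
h = 0.19 + 1.066 = 1.256 m

1.26 m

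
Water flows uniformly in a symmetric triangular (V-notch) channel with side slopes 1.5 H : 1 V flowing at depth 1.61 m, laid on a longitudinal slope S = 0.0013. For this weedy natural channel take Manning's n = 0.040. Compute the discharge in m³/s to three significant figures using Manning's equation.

A = z·y² = 1.5×1.61² = 3.888 m²
P = 2y√(1+z²) = 2×1.61×√(1+1.5²) = 5.805 m
R = A/P = 3.888/5.805 = 0.6698 m
Q = (1/n)·A·R^(2/3)·S^(1/2) = (1/0.040) × 3.888 × 0.6698^(2/3) × 0.0013^(1/2) = 2.683 m³/s

2.68 m³/s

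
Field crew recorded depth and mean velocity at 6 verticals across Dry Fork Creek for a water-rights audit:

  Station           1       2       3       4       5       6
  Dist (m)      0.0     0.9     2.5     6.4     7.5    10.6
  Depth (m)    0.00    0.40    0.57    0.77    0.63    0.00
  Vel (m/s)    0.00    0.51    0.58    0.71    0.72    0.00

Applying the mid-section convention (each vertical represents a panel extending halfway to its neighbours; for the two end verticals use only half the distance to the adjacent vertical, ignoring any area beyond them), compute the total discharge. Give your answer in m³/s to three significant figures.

3.48 m³/s

w_2 = (2.5 − 0.0)/2 = 1.25 m; q_2 = 0.51 × 0.40 × 1.25 = 0.2550 m³/s
w_3 = (6.4 − 0.9)/2 = 2.75 m; q_3 = 0.58 × 0.57 × 2.75 = 0.9092 m³/s
w_4 = (7.5 − 2.5)/2 = 2.5 m; q_4 = 0.71 × 0.77 × 2.5 = 1.367 m³/s
w_5 = (10.6 − 6.4)/2 = 2.1 m; q_5 = 0.72 × 0.63 × 2.1 = 0.9526 m³/s
Stations 1, 6 contribute zero (depth or velocity is 0).
Q = Σ qᵢ = 3.483 m³/s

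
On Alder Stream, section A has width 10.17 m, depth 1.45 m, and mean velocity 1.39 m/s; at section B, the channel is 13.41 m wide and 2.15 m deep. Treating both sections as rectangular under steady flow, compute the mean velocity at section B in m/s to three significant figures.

0.711 m/s

Q = A₁V₁ = (10.17×1.45) × 1.39 = 20.50 m³/s
A₂ = 13.41 × 2.15 = 28.83 m²
V₂ = Q/A₂ = 20.50/28.83 = 0.7109 m/s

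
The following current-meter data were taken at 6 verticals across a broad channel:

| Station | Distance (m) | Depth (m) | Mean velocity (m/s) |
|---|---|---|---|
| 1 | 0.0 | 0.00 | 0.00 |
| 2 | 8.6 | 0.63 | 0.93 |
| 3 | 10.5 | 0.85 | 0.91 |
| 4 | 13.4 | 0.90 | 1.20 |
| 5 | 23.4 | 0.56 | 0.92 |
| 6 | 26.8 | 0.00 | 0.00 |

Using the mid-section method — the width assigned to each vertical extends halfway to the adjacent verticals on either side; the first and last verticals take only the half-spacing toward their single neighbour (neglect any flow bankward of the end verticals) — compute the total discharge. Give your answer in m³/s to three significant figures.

15.4 m³/s

w_2 = (10.5 − 0.0)/2 = 5.25 m; q_2 = 0.93 × 0.63 × 5.25 = 3.076 m³/s
w_3 = (13.4 − 8.6)/2 = 2.4 m; q_3 = 0.91 × 0.85 × 2.4 = 1.856 m³/s
w_4 = (23.4 − 10.5)/2 = 6.45 m; q_4 = 1.20 × 0.90 × 6.45 = 6.966 m³/s
w_5 = (26.8 − 13.4)/2 = 6.7 m; q_5 = 0.92 × 0.56 × 6.7 = 3.452 m³/s
Stations 1, 6 contribute zero (depth or velocity is 0).
Q = Σ qᵢ = 15.35 m³/s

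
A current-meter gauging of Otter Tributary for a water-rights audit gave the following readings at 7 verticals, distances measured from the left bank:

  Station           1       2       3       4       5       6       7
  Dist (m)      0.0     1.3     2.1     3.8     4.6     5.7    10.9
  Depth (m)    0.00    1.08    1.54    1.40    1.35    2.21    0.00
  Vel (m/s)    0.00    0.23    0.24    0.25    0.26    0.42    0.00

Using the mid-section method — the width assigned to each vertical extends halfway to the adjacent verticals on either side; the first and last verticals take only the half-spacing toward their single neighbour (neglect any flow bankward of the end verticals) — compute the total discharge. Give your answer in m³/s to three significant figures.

w_2 = (2.1 − 0.0)/2 = 1.05 m; q_2 = 0.23 × 1.08 × 1.05 = 0.2608 m³/s
w_3 = (3.8 − 1.3)/2 = 1.25 m; q_3 = 0.24 × 1.54 × 1.25 = 0.4620 m³/s
w_4 = (4.6 − 2.1)/2 = 1.25 m; q_4 = 0.25 × 1.40 × 1.25 = 0.4375 m³/s
w_5 = (5.7 − 3.8)/2 = 0.95 m; q_5 = 0.26 × 1.35 × 0.95 = 0.3335 m³/s
w_6 = (10.9 − 4.6)/2 = 3.15 m; q_6 = 0.42 × 2.21 × 3.15 = 2.924 m³/s
Stations 1, 7 contribute zero (depth or velocity is 0).
Q = Σ qᵢ = 4.418 m³/s

4.42 m³/s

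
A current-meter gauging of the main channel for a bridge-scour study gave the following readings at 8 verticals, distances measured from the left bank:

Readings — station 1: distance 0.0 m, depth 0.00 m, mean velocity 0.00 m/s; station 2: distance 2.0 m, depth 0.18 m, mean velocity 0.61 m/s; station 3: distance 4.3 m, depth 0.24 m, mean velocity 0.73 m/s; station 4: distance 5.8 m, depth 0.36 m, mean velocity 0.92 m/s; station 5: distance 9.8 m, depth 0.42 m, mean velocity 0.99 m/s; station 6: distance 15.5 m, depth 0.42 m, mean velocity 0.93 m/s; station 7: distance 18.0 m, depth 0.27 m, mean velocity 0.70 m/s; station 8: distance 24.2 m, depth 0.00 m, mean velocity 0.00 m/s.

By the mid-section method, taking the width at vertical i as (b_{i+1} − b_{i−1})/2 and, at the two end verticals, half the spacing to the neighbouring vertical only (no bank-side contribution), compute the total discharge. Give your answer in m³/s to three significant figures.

w_2 = (4.3 − 0.0)/2 = 2.15 m; q_2 = 0.61 × 0.18 × 2.15 = 0.2361 m³/s
w_3 = (5.8 − 2.0)/2 = 1.9 m; q_3 = 0.73 × 0.24 × 1.9 = 0.3329 m³/s
w_4 = (9.8 − 4.3)/2 = 2.75 m; q_4 = 0.92 × 0.36 × 2.75 = 0.9108 m³/s
w_5 = (15.5 − 5.8)/2 = 4.85 m; q_5 = 0.99 × 0.42 × 4.85 = 2.017 m³/s
w_6 = (18.0 − 9.8)/2 = 4.1 m; q_6 = 0.93 × 0.42 × 4.1 = 1.601 m³/s
w_7 = (24.2 − 15.5)/2 = 4.35 m; q_7 = 0.70 × 0.27 × 4.35 = 0.8222 m³/s
Stations 1, 8 contribute zero (depth or velocity is 0).
Q = Σ qᵢ = 5.920 m³/s

5.92 m³/s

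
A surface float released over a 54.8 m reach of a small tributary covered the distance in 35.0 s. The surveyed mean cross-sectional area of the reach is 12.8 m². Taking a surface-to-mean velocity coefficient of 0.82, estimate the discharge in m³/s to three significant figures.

v_surface = L / t̄ = 54.8 / 35 = 1.566 m/s
v_mean = 0.82 × 1.566 = 1.284 m/s
Q = A × v_mean = 12.8 × 1.284 = 16.43 m³/s

16.4 m³/s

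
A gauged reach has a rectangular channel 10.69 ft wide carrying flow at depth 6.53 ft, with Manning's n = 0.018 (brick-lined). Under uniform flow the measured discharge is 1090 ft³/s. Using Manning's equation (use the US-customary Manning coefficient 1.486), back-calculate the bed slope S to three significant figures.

A = b·y = 10.69 × 6.53 = 69.81 ft²
P = b + 2y = 10.69 + 2×6.53 = 23.75 ft
R = A/P = 69.81/23.75 = 2.939 ft
S = (Q·n / (1.486·A·R^(2/3)))² = (1090×0.018 / (1.486×69.81×2.052))² = 0.008497

0.00850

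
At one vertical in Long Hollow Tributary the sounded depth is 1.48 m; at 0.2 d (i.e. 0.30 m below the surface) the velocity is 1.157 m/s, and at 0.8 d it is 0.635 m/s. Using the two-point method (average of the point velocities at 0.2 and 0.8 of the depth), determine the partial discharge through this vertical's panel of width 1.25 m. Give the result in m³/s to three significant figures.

1.66 m³/s

v̄ = (1.157 + 0.635) / 2 = 0.8960 m/s
q = v̄ × d × w = 0.8960 × 1.48 × 1.25 = 1.658 m³/s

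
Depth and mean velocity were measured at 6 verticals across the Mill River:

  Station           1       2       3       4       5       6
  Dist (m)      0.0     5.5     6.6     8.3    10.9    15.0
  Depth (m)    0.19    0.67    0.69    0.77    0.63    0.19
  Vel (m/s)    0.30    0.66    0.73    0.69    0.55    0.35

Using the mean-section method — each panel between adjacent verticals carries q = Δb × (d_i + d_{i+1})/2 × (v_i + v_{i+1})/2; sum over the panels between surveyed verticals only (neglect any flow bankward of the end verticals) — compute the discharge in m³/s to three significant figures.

Panel 1-2: Δb = 5.5 m, d̄ = (0.19+0.67)/2 = 0.43, v̄ = (0.30+0.66)/2 = 0.48 → q = 5.5×0.43×0.48 = 1.135 m³/s
Panel 2-3: Δb = 1.1 m, d̄ = (0.67+0.69)/2 = 0.68, v̄ = (0.66+0.73)/2 = 0.695 → q = 1.1×0.68×0.695 = 0.5199 m³/s
Panel 3-4: Δb = 1.7 m, d̄ = (0.69+0.77)/2 = 0.73, v̄ = (0.73+0.69)/2 = 0.71 → q = 1.7×0.73×0.71 = 0.8811 m³/s
Panel 4-5: Δb = 2.6 m, d̄ = (0.77+0.63)/2 = 0.7, v̄ = (0.69+0.55)/2 = 0.62 → q = 2.6×0.7×0.62 = 1.128 m³/s
Panel 5-6: Δb = 4.1 m, d̄ = (0.63+0.19)/2 = 0.41, v̄ = (0.55+0.35)/2 = 0.45 → q = 4.1×0.41×0.45 = 0.7565 m³/s
Q = Σ q = 4.421 m³/s

4.42 m³/s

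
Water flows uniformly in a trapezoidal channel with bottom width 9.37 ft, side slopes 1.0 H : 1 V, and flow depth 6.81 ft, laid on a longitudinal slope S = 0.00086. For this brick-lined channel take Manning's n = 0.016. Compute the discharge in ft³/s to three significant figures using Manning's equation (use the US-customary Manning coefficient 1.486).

A = (b + z·y)·y = (9.37 + 1.0×6.81)×6.81 = 110.2 ft²
P = b + 2y√(1+z²) = 9.37 + 2×6.81×√(1+1.0²) = 28.63 ft
R = A/P = 110.2/28.63 = 3.848 ft
Q = (1.486/n)·A·R^(2/3)·S^(1/2) = (1.486/0.016) × 110.2 × 3.848^(2/3) × 0.00086^(1/2) = 737.0 ft³/s

737 ft³/s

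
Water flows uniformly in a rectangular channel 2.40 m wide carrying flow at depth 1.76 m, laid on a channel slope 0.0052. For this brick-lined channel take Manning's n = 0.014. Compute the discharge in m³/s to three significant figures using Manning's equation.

A = b·y = 2.40 × 1.76 = 4.224 m²
P = b + 2y = 2.40 + 2×1.76 = 5.920 m
R = A/P = 4.224/5.920 = 0.7135 m
Q = (1/n)·A·R^(2/3)·S^(1/2) = (1/0.014) × 4.224 × 0.7135^(2/3) × 0.0052^(1/2) = 17.37 m³/s

17.4 m³/s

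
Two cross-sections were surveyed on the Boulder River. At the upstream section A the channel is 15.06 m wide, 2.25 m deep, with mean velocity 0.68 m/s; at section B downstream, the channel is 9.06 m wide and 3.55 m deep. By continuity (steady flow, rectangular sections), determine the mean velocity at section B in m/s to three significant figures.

Q = A₁V₁ = (15.06×2.25) × 0.68 = 23.04 m³/s
A₂ = 9.06 × 3.55 = 32.16 m²
V₂ = Q/A₂ = 23.04/32.16 = 0.7164 m/s

0.716 m/s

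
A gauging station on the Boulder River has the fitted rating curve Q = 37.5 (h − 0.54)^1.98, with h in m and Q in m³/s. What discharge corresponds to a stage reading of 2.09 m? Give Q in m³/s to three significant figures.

89.3 m³/s

Q = 37.5 × (2.09 − 0.54)^1.98 = 37.5 × 1.55^1.98 = 89.31 m³/s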